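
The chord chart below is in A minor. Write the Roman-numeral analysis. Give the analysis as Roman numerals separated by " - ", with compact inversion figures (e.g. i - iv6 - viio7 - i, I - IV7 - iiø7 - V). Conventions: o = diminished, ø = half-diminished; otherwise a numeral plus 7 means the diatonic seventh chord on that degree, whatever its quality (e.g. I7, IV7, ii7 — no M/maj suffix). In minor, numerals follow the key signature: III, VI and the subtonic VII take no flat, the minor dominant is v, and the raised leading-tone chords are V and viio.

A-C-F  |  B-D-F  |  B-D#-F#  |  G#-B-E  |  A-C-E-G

VI6 - iio - V/V - V6 - i7

A-C-F: root F is the submediant; major triad there is VI6.
B-D-F: diminished triad on B = scale degree 2 → iio.
B-D#-F# is the secondary dominant of V (major triad on B): V/V.
G#-B-E: root E is the dominant; major triad there is V6.
A-C-E-G has root A, degree 1 in A minor, so i7.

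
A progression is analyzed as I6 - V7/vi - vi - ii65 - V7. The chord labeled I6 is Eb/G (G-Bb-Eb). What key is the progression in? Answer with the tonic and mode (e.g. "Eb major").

I6 is given as G-Bb-Eb — a major triad with root Eb.
If Eb is scale degree 1 and the mode makes that degree carry a major triad, the tonic is Eb and the mode is major.

Eb major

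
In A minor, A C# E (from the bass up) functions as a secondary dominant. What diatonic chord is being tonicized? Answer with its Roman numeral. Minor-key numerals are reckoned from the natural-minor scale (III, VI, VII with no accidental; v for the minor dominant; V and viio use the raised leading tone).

The chord is a major triad on A.
A dominant resolves down a perfect fifth: A → D. In A minor, D is scale degree 4, i.e. iv.

iv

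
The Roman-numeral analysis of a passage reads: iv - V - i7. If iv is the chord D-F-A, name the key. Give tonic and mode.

iv is given as D-F-A — a minor triad with root D.
Counting down 3 scale steps from D places the tonic on A; a minor triad on degree 4 is diatonic only in minor.

A minor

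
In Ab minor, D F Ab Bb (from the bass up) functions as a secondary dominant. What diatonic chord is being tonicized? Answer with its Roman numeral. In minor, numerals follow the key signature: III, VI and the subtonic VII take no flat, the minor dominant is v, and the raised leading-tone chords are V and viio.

V

The chord is a dominant seventh chord on Bb.
A dominant resolves down a perfect fifth: Bb → Eb. In Ab minor, Eb is scale degree 5, i.e. V.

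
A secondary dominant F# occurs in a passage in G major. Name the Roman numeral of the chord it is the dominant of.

The chord is a major triad on F#.
A dominant resolves down a perfect fifth: F# → B. In G major, B is scale degree 3, i.e. iii.

iii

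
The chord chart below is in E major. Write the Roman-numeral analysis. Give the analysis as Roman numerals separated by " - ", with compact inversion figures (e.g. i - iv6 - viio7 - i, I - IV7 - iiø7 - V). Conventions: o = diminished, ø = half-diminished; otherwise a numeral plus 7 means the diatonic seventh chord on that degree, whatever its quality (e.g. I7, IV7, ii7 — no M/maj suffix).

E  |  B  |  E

I - V - I

E: root E is the tonic; major triad there is I.
B: major triad on B = scale degree 5 → V.
E has root E, degree 1 in E major, so I.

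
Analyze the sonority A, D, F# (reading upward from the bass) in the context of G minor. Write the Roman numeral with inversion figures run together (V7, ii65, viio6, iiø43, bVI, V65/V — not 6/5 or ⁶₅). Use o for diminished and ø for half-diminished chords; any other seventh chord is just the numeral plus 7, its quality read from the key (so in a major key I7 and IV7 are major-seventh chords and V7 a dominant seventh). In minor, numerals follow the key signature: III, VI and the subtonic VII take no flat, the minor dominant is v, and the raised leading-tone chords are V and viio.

Stacked in thirds the chord is D-F#-A: a major triad on D.
D is scale degree 5 in G minor, and a major triad on that degree is written V.
With A in the bass the chord is in second inversion, so the figured bass is 64.

V64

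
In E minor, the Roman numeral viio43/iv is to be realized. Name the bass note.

D

The applied chord viio43/iv is rooted on G#: G#-B-D-F.
The figure 43 means second inversion — the fifth is in the bass.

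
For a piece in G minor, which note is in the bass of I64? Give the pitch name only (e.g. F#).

D

I in G minor has root G; the chord is G-B-D.
The figure 64 means second inversion — the fifth is in the bass.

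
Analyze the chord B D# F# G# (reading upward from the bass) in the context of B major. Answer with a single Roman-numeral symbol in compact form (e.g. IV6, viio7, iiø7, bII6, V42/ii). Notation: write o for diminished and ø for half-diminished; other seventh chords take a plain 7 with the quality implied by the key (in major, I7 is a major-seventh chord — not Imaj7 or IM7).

The pitches G#-B-D#-F# form a minor seventh chord rooted on G#.
G# is scale degree 6 in B major, and a minor seventh chord on that degree is written vi7.
With B in the bass the chord is in first inversion, so the figured bass is 65.

vi65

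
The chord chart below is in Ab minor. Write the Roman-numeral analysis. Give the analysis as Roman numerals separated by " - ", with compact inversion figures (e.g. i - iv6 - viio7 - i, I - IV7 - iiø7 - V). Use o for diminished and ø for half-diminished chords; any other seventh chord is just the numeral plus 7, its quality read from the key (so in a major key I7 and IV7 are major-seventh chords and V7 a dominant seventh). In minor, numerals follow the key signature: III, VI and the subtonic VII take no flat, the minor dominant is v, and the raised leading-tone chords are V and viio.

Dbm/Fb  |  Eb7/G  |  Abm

iv6 - V65 - i

Dbm/Fb has root Db, degree 4 in Ab minor, so iv6.
Eb7/G: root Eb is the dominant; dominant seventh chord there is V65.
Abm: minor triad on Ab = scale degree 1 → i.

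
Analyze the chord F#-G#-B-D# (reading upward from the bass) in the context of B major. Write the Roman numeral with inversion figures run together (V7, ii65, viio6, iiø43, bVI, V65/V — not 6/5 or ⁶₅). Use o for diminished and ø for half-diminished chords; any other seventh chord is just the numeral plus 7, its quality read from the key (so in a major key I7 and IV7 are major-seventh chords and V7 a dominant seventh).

vi42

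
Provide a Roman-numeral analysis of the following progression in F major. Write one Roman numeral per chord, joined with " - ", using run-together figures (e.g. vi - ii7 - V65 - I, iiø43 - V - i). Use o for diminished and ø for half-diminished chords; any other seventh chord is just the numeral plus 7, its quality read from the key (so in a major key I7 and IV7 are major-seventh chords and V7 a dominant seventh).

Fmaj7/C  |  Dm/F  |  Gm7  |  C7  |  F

Fmaj7/C: root F is the tonic; major seventh chord there is I43.
Dm/F: root D is the submediant; minor triad there is vi6.
Gm7 has root G, degree 2 in F major, so ii7.
C7: root C is the dominant; dominant seventh chord there is V7.
F: root F is the tonic; major triad there is I.

I43 - vi6 - ii7 - V7 - I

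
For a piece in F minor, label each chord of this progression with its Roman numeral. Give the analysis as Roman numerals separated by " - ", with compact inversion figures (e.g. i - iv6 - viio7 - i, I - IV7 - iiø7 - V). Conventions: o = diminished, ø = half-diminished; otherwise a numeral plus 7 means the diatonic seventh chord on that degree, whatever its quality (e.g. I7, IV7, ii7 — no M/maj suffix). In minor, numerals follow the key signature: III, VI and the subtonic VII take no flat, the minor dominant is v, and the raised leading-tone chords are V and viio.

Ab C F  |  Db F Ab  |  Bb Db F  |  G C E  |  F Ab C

i6 - VI - iv - V64 - i

Ab-C-F has root F, degree 1 in F minor, so i6.
Db-F-Ab: major triad on Db = scale degree 6 → VI.
Bb-Db-F: root Bb is the subdominant; minor triad there is iv.
G-C-E: major triad on C = scale degree 5 → V64.
F-Ab-C: minor triad on F = scale degree 1 → i.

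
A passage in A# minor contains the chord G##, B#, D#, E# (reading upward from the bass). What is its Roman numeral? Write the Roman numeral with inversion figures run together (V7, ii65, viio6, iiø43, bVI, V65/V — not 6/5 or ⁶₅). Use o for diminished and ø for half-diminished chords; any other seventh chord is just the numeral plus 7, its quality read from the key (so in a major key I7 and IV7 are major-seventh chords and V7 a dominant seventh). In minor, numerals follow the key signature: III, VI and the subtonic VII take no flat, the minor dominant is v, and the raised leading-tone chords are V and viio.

V65

Stacked in thirds the chord is E#-G##-B#-D#: a dominant seventh chord on E#.
E# is scale degree 5 in A# minor, and a dominant seventh chord on that degree is written V7.
With G## in the bass the chord is in first inversion, so the figured bass is 65.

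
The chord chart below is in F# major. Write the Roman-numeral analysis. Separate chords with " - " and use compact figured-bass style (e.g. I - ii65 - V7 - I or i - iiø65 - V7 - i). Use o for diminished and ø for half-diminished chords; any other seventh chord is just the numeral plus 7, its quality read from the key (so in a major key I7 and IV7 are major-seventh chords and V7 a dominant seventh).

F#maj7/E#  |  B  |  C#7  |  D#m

I42 - IV - V7 - vi

F#maj7/E#: major seventh chord on F# = scale degree 1 → I42.
B has root B, degree 4 in F# major, so IV.
C#7: dominant seventh chord on C# = scale degree 5 → V7.
D#m: minor triad on D# = scale degree 6 → vi.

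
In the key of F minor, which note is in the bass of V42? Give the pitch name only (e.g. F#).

V in F minor has root C; the chord is C-E-G-Bb.
The figure 42 means third inversion — the seventh is in the bass.

Bb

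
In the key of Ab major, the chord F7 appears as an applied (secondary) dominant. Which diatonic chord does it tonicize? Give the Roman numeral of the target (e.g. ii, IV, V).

The chord is a dominant seventh chord on F.
A dominant resolves down a perfect fifth: F → Bb. In Ab major, Bb is scale degree 2, i.e. ii.

ii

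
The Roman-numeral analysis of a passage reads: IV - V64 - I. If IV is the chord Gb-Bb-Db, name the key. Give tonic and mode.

Db major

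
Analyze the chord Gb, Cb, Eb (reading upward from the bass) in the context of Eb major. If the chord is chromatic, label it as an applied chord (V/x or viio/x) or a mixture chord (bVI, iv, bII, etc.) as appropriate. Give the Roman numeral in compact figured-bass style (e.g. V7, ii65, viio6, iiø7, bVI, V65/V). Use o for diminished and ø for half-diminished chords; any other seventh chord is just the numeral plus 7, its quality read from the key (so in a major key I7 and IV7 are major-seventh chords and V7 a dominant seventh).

Stacked in thirds the chord is Cb-Eb-Gb: a major triad on Cb.
Cb is the lowered sixth degree of Eb major (diatonic 6 would be C). This is a major triad on the lowered sixth degree, borrowed from the parallel minor.
With Gb in the bass the chord is in second inversion, so the figured bass is 64.

bVI64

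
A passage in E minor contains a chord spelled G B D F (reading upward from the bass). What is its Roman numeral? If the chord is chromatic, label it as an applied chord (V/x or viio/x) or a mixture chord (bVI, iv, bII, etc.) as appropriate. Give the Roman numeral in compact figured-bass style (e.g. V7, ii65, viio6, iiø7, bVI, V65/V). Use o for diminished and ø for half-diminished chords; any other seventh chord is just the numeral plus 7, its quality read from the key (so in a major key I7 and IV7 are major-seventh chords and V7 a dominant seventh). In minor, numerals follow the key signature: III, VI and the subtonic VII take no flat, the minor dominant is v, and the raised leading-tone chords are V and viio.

Stacked in thirds the chord is G-B-D-F: a dominant seventh chord on G.
G is not a diatonic chord root with this quality in E minor, but it lies a perfect fifth above C (VI), so the chord functions as an applied dominant of VI.

V7/VI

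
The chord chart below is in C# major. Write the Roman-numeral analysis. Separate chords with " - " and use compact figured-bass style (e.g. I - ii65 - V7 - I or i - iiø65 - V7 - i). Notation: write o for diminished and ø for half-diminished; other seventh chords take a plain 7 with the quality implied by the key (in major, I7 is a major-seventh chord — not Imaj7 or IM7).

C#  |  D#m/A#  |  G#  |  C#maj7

I - ii64 - V - I7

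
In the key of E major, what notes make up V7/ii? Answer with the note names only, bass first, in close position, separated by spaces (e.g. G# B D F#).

C# E# G# B

V7/ii is a secondary dominant — the dominant seventh of ii. ii in E major is F#, so the applied chord's root is C#, a perfect fifth above.
Building a dominant seventh chord on C# gives C#-E#-G#-B.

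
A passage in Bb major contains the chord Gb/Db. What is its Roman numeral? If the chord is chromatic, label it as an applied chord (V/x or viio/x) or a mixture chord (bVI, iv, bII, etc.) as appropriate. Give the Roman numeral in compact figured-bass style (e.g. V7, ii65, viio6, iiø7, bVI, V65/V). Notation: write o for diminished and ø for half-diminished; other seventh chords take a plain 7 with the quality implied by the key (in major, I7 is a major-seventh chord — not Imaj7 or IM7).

bVI64

Stacked in thirds the chord is Gb-Bb-Db: a major triad on Gb.
Gb is the lowered sixth degree of Bb major (diatonic 6 would be G). This is a major triad on the lowered sixth degree, borrowed from the parallel minor.
With Db in the bass the chord is in second inversion, so the figured bass is 64.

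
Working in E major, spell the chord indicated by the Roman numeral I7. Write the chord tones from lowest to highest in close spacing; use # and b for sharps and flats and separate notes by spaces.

The numeral's case and figure indicate a major seventh chord. In E major its root, the first degree, is E.
That chord is spelled E-G#-B-D#.

E G# B D#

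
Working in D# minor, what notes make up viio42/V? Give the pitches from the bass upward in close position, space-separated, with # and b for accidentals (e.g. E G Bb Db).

F# G## B# D#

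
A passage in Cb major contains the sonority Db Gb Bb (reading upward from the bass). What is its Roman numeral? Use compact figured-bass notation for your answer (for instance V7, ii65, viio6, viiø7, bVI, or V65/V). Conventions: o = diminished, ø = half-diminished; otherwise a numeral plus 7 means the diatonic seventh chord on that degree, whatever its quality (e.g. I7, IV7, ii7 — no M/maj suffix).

The pitches Gb-Bb-Db form a major triad rooted on Gb.
In Cb major, Gb is the dominant; the diatonic major triad there is V.
With Db in the bass the chord is in second inversion, so the figured bass is 64.

V64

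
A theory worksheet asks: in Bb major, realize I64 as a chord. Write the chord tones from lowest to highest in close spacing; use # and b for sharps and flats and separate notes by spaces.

F Bb D

In Bb major, the tonic is Bb, and the diatonic chord built there is a major triad.
That chord is spelled Bb-D-F.
With the 64 figure the chord is in second inversion; from the bass F upward in close position it reads F-Bb-D.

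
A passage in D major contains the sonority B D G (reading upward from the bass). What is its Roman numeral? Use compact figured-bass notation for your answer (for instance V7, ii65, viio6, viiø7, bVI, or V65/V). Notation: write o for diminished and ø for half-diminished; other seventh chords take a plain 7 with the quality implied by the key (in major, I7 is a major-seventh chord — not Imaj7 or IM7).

The pitches G-B-D form a major triad rooted on G.
G is scale degree 4 in D major, and a major triad on that degree is written IV.
With B in the bass the chord is in first inversion, so the figured bass is 6.

IV6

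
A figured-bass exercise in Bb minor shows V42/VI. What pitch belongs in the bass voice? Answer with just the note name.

Cb

The applied chord V42/VI is rooted on Db: Db-F-Ab-Cb.
The figure 42 means third inversion — the seventh is in the bass.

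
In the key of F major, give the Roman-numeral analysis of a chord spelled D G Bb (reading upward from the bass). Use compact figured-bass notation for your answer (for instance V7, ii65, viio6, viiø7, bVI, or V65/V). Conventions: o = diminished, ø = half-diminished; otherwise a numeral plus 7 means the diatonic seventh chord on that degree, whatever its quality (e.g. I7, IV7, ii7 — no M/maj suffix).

ii64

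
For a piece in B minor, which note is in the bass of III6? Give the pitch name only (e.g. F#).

III in B minor has root D; the chord is D-F#-A.
The figure 6 means first inversion — the third is in the bass.

F#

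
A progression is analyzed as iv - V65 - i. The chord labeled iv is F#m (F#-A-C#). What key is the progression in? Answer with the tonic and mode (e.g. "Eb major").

C# minor

The anchor chord is a minor triad on F#, labeled iv.
Counting down 3 scale steps from F# places the tonic on C#; a minor triad on degree 4 is diatonic only in minor.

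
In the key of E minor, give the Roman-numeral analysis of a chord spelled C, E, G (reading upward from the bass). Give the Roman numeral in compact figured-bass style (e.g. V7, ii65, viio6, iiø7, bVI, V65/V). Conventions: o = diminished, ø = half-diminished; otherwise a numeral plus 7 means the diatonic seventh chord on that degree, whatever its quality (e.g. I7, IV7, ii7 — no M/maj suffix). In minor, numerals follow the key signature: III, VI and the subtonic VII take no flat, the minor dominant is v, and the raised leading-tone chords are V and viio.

VI

Stacked in thirds the chord is C-E-G: a major triad on C.
C is scale degree 6 in E minor, and a major triad on that degree is written VI.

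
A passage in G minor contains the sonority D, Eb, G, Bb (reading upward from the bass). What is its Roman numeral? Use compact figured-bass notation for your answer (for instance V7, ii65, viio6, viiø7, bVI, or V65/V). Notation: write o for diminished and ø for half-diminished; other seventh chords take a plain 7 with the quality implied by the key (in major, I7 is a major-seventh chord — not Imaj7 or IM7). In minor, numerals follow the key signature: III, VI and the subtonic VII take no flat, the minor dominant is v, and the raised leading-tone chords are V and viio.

VI42

The pitches Eb-G-Bb-D form a major seventh chord rooted on Eb.
Eb is scale degree 6 in G minor, and a major seventh chord on that degree is written VI7.
With D in the bass the chord is in third inversion, so the figured bass is 42.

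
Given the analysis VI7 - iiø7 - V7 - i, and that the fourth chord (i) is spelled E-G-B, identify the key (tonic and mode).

E minor

The chord Em is a minor triad rooted on E; its label is i.
If E is scale degree 1 and the mode makes that degree carry a minor triad, the tonic is E and the mode is minor.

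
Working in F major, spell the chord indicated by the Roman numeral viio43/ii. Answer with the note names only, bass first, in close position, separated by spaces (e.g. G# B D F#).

The slash marks an applied leading-tone chord: viio of ii. In F major, ii is G, so the leading tone to it is F#, a half step below.
Building a fully diminished seventh chord on F# gives F#-A-C-Eb.
With the 43 figure the chord is in second inversion; from the bass C upward in close position it reads C-Eb-F#-A.

C Eb F# A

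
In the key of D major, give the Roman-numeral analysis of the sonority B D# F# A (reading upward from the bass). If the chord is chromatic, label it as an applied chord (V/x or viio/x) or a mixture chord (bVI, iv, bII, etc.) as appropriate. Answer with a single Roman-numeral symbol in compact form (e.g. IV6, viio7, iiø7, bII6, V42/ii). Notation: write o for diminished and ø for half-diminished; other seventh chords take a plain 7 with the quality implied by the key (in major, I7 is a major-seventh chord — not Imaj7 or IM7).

V7/ii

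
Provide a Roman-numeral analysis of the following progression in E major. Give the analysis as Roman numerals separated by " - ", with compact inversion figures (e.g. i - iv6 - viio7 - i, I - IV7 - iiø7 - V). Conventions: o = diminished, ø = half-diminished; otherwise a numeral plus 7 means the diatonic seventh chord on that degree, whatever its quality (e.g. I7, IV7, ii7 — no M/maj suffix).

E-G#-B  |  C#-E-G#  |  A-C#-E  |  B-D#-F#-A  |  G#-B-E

I - vi - IV - V7 - I6

E-G#-B: root E is the tonic; major triad there is I.
C#-E-G#: minor triad on C# = scale degree 6 → vi.
A-C#-E: major triad on A = scale degree 4 → IV.
B-D#-F#-A: root B is the dominant; dominant seventh chord there is V7.
G#-B-E has root E, degree 1 in E major, so I6.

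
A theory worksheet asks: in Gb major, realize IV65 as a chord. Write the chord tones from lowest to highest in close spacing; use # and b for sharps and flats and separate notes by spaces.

The numeral's case and figure indicate a major seventh chord. In Gb major its root, the fourth degree, is Cb.
Stacking thirds from Cb gives Cb-Eb-Gb-Bb.
The figured bass 65 indicates first inversion, placing the third (Eb) in the bass: Eb-Gb-Bb-Cb.

Eb Gb Bb Cb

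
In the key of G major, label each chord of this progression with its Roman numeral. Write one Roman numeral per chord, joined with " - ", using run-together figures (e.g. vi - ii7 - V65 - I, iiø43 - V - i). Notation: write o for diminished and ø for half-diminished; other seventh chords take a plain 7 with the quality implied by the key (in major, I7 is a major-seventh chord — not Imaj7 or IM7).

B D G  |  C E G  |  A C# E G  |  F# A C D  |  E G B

B-D-G: major triad on G = scale degree 1 → I6.
C-E-G has root C, degree 4 in G major, so IV.
A-C#-E-G is the secondary dominant of V (dominant seventh chord on A): V7/V.
F#-A-C-D has root D, degree 5 in G major, so V65.
E-G-B has root E, degree 6 in G major, so vi.

I6 - IV - V7/V - V65 - vi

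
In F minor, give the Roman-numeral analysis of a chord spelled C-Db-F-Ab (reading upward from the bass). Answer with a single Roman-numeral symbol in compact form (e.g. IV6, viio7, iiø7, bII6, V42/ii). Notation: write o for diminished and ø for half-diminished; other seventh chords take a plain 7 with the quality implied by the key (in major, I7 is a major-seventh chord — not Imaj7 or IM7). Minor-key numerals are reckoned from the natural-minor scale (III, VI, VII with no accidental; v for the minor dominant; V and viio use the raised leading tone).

VI42

The pitches Db-F-Ab-C form a major seventh chord rooted on Db.
In F minor, Db is the submediant; the diatonic major seventh chord there is VI7.
With C in the bass the chord is in third inversion, so the figured bass is 42.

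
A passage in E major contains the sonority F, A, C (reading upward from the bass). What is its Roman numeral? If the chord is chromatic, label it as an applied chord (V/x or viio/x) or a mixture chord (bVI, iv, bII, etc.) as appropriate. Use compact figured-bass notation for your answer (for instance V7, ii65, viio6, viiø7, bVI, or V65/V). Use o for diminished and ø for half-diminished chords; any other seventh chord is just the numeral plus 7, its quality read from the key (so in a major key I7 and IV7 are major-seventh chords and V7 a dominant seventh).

The pitches F-A-C form a major triad rooted on F.
F is the lowered second degree of E major (diatonic 2 would be F#). This is the Neapolitan chord — a major triad on the lowered second degree.

bII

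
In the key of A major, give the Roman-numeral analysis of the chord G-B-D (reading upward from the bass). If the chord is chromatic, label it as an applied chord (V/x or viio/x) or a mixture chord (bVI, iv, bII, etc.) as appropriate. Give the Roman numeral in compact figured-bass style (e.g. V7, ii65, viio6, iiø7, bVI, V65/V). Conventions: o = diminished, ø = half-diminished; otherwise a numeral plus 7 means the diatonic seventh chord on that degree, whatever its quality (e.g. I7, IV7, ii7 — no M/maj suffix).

bVII

Stacked in thirds the chord is G-B-D: a major triad on G.
G is the lowered seventh degree of A major (diatonic 7 would be G#). This is a major triad on the lowered seventh degree (the subtonic), borrowed from the parallel minor.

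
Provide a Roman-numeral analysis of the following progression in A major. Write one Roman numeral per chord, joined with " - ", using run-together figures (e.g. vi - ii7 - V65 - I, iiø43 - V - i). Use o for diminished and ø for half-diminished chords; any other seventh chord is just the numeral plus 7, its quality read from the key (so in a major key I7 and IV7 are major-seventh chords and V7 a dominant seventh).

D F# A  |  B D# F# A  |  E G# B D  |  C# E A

IV - V7/V - V7 - I6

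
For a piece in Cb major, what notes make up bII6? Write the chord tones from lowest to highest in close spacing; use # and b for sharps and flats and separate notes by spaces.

Fb Abb Dbb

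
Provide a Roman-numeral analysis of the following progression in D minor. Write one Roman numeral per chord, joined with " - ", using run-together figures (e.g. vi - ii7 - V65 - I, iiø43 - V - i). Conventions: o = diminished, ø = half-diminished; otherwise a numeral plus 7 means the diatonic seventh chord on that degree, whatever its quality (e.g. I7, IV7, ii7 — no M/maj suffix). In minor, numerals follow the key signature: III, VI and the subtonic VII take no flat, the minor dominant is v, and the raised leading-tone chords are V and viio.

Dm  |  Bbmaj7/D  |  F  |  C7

Dm: root D is the tonic; minor triad there is i.
Bbmaj7/D: root Bb is the submediant; major seventh chord there is VI65.
F: root F is the mediant; major triad there is III.
C7: root C is the subtonic; dominant seventh chord there is VII7.

i - VI65 - III - VII7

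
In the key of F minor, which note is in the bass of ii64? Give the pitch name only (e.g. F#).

ii in F minor has root G; the chord is G-Bb-D.
The figure 64 means second inversion — the fifth is in the bass.

D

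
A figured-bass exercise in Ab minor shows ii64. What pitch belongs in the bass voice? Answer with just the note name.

F

ii in Ab minor has root Bb; the chord is Bb-Db-F.
The figure 64 means second inversion — the fifth is in the bass.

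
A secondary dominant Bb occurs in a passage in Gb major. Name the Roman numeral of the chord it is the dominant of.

The chord is a major triad on Bb.
A dominant resolves down a perfect fifth: Bb → Eb. In Gb major, Eb is scale degree 6, i.e. vi.

vi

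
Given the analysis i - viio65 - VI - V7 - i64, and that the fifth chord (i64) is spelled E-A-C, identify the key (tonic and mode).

A minor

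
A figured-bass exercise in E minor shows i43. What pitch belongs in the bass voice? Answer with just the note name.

B

i in E minor has root E; the chord is E-G-B-D.
The figure 43 means second inversion — the fifth is in the bass.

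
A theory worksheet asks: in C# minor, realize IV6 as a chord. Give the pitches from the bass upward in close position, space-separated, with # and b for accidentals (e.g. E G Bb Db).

Scale degree 4 in C# minor is F#; here the chord built on it is altered to a major triad. IV6 is the major subdominant, borrowed from the parallel major.
So the chord is F#-A#-C#, a major triad.
With the 6 figure the chord is in first inversion; from the bass A# upward in close position it reads A#-C#-F#.

A# C# F#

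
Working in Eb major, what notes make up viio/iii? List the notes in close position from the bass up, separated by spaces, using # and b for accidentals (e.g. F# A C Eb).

The slash marks an applied leading-tone chord: viio of iii. In Eb major, iii is G, so the leading tone to it is F#, a half step below.
Building a diminished triad on F# gives F#-A-C.

F# A C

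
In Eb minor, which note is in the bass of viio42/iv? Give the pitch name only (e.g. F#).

The applied chord viio42/iv is rooted on G: G-Bb-Db-Fb.
The figure 42 means third inversion — the seventh is in the bass.

Fb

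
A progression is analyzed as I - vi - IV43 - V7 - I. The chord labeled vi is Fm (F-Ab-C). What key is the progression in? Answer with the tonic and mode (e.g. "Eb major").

Ab major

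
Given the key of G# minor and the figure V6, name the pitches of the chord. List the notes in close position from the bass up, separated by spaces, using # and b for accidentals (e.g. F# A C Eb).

F## A# D#

In G# minor, scale degree 5 is D#. The dominant is major (leading tone raised), so V is a major triad.
That chord is spelled D#-F##-A#.
The figured bass 6 indicates first inversion, placing the third (F##) in the bass: F##-A#-D#.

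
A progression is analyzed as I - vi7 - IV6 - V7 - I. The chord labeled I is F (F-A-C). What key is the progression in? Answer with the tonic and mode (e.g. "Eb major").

F major

I is given as F-A-C — a major triad with root F.
If F is scale degree 1 and the mode makes that degree carry a major triad, the tonic is F and the mode is major.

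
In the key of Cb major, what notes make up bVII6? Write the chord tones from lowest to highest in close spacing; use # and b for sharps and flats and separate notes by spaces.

bVII6 is a major triad on the lowered seventh degree (the subtonic), borrowed from the parallel minor. In Cb major that root is Bbb.
So the chord is Bbb-Db-Fb.
With the 6 figure the chord is in first inversion; from the bass Db upward in close position it reads Db-Fb-Bbb.

Db Fb Bbb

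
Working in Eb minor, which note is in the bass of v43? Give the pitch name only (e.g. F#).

v in Eb minor has root Bb; the chord is Bb-Db-F-Ab.
The figure 43 means second inversion — the fifth is in the bass.

F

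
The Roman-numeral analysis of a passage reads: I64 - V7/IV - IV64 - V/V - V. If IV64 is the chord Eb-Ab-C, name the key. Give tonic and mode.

The chord Ab/Eb is a major triad rooted on Ab; its label is IV64.
If Ab is scale degree 4 and the mode makes that degree carry a major triad, the tonic is Eb and the mode is major.

Eb major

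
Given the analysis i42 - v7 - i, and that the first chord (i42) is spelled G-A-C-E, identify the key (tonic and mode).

A minor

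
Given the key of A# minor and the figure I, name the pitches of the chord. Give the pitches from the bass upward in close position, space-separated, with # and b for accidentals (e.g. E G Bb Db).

A# C## E#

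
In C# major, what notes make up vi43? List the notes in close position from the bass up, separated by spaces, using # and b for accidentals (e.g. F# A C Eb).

E# G# A# C#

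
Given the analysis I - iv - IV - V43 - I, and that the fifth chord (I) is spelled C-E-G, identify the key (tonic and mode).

C major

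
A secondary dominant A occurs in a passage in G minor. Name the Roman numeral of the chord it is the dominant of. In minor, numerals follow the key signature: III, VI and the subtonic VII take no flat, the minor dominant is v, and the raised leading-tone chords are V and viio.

The chord is a major triad on A.
A dominant resolves down a perfect fifth: A → D. In G minor, D is scale degree 5, i.e. V.

V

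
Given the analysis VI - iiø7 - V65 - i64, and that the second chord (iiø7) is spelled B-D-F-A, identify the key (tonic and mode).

A minor

iiø7 is given as B-D-F-A — a half-diminished seventh chord with root B.
iiø7 on B implies B is the supertonic; that puts the tonic at A, and the lowercase numeral fits minor mode.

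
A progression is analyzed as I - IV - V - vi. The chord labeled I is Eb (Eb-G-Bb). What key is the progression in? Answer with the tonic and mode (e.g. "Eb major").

Eb major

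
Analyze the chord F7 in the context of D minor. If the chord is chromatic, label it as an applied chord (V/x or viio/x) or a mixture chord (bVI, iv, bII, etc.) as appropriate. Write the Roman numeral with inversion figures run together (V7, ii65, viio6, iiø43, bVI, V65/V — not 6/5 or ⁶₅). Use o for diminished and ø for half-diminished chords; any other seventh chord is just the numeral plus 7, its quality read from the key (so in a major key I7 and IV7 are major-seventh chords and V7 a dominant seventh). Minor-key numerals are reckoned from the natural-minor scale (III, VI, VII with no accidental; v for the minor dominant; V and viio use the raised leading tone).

V7/VI

Stacked in thirds the chord is F-A-C-Eb: a dominant seventh chord on F.
F is not a diatonic chord root with this quality in D minor, but it lies a perfect fifth above Bb (VI), so the chord functions as an applied dominant of VI.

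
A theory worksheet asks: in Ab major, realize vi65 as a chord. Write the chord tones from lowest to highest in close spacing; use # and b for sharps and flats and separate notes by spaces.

In Ab major, scale degree 6 is F, and the diatonic chord built there is a minor seventh chord.
Stacking thirds from F gives F-Ab-C-Eb.
The figured bass 65 indicates first inversion, placing the third (Ab) in the bass: Ab-C-Eb-F.

Ab C Eb F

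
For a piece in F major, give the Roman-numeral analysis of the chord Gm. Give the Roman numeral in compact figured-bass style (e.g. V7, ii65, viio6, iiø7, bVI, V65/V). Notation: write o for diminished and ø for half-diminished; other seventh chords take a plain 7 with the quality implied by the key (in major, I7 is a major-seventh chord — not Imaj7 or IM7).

The pitches G-Bb-D form a minor triad rooted on G.
G is scale degree 2 in F major, and a minor triad on that degree is written ii.

ii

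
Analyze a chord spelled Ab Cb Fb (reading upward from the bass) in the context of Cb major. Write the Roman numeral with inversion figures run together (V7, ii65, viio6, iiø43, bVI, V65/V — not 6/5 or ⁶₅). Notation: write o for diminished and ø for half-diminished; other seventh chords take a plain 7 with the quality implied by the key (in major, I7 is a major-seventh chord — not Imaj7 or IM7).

IV6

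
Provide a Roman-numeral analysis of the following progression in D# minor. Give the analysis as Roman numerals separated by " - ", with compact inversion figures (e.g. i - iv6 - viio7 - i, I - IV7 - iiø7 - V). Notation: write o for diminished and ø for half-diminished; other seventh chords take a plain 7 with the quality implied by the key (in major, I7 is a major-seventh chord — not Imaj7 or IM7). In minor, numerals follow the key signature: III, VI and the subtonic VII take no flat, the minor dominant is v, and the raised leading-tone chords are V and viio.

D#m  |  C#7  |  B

D#m: minor triad on D# = scale degree 1 → i.
C#7: root C# is the subtonic; dominant seventh chord there is VII7.
B has root B, degree 6 in D# minor, so VI.

i - VII7 - VI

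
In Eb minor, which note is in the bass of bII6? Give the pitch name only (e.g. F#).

Ab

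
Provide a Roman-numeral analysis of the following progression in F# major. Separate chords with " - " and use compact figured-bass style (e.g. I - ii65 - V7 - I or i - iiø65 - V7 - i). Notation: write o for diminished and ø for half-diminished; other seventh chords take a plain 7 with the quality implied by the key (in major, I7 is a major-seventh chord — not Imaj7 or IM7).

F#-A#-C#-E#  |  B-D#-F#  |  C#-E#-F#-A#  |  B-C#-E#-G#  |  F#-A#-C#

I7 - IV - I43 - V42 - I

F#-A#-C#-E#: root F# is the tonic; major seventh chord there is I7.
B-D#-F#: major triad on B = scale degree 4 → IV.
C#-E#-F#-A#: major seventh chord on F# = scale degree 1 → I43.
B-C#-E#-G#: root C# is the dominant; dominant seventh chord there is V42.
F#-A#-C#: major triad on F# = scale degree 1 → I.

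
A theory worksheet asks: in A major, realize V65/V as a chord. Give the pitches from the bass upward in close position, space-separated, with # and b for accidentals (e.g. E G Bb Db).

D# F# A B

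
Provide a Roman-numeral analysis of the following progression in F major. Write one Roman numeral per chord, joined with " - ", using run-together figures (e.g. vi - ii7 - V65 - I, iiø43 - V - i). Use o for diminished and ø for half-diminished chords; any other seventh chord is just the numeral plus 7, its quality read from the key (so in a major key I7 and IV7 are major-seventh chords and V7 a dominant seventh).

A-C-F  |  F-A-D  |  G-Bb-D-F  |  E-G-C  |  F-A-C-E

A-C-F: major triad on F = scale degree 1 → I6.
F-A-D: root D is the submediant; minor triad there is vi6.
G-Bb-D-F has root G, degree 2 in F major, so ii7.
E-G-C: major triad on C = scale degree 5 → V6.
F-A-C-E has root F, degree 1 in F major, so I7.

I6 - vi6 - ii7 - V6 - I7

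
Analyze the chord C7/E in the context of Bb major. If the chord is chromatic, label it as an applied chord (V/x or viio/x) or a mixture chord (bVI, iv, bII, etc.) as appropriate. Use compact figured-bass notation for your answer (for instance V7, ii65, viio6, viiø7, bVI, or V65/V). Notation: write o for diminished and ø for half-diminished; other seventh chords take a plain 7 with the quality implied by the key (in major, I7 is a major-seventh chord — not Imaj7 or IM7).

V65/V

The pitches C-E-G-Bb form a dominant seventh chord rooted on C.
C is not a diatonic chord root with this quality in Bb major, but it lies a perfect fifth above F (V), so the chord functions as an applied dominant of V.
With E in the bass the chord is in first inversion, so the figured bass is 65.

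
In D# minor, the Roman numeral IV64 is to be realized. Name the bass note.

D#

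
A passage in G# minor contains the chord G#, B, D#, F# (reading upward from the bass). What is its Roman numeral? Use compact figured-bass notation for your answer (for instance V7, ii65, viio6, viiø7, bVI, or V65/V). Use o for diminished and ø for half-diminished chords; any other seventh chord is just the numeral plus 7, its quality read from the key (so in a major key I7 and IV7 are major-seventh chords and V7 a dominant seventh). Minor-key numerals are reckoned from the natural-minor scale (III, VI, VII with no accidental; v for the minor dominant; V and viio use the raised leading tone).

i7

Stacked in thirds the chord is G#-B-D#-F#: a minor seventh chord on G#.
In G# minor, G# is the tonic; the diatonic minor seventh chord there is i7.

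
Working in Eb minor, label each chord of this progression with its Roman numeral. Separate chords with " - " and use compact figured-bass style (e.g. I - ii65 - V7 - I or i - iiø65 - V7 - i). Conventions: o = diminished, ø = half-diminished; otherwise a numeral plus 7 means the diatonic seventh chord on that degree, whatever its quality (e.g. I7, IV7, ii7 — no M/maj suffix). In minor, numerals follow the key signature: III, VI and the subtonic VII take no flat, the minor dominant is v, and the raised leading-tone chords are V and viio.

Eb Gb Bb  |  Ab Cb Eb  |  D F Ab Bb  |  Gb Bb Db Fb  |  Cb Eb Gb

Eb-Gb-Bb: root Eb is the tonic; minor triad there is i.
Ab-Cb-Eb: root Ab is the subdominant; minor triad there is iv.
D-F-Ab-Bb has root Bb, degree 5 in Eb minor, so V65.
Gb-Bb-Db-Fb: a dominant seventh chord on Gb, the applied dominant of VI → V7/VI.
Cb-Eb-Gb has root Cb, degree 6 in Eb minor, so VI.

i - iv - V65 - V7/VI - VI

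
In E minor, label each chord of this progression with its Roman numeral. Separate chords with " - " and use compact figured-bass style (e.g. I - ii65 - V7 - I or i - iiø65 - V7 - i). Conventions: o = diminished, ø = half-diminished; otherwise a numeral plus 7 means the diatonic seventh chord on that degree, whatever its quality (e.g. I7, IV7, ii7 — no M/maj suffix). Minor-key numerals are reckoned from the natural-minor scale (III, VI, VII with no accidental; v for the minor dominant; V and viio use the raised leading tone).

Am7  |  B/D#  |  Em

Am7: minor seventh chord on A = scale degree 4 → iv7.
B/D#: root B is the dominant; major triad there is V6.
Em: minor triad on E = scale degree 1 → i.

iv7 - V6 - i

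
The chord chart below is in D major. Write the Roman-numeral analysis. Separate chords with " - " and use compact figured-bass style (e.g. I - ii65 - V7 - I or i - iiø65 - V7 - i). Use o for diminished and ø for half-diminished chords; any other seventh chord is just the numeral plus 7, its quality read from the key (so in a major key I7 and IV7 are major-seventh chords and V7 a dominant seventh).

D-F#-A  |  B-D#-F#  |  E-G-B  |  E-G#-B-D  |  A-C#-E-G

D-F#-A: major triad on D = scale degree 1 → I.
B-D#-F#: chromatic; B is V of ii, so V/ii.
E-G-B: minor triad on E = scale degree 2 → ii.
E-G#-B-D is the secondary dominant of V (dominant seventh chord on E): V7/V.
A-C#-E-G: dominant seventh chord on A = scale degree 5 → V7.

I - V/ii - ii - V7/V - V7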